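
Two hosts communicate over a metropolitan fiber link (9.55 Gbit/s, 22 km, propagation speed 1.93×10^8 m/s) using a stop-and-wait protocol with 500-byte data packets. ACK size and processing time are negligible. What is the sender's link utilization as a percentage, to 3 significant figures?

t_tx = L/R = 4000/9550000000 = 4.18848e-07 s.
t_prop = 22000/193000000 = 0.00011399 s; RTT = 0.000227979 s.
Cycle = t_tx + RTT = 0.000228398 s.
Utilization = t_tx / cycle = 4.18848e-07/0.000228398 = 0.183 %.

0.183 %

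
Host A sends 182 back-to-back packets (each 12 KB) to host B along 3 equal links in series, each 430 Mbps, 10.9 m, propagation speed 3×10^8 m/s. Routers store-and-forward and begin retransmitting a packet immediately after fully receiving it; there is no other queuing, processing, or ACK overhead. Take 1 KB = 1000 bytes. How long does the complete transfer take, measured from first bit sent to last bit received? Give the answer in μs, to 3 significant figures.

Per-hop transmission t_tx = L/R = 96000/430000000 = 223.256 μs.
Per-hop propagation t_prop = 10.9/300000000 = 0.0363333 μs.
Pipeline fill: first packet needs 3·t_tx to clear all hops; remaining 181 packets each add one t_tx.
Total = (3+182-1)·t_tx + 3·t_prop = 184·223.256 + 3·0.0363333 = 41100 μs.

41100 μs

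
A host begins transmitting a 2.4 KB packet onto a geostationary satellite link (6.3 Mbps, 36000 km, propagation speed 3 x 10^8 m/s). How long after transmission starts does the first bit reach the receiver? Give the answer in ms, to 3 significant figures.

120 ms

First bit experiences only propagation delay: d/s = 36000000/300000000 = 120 ms.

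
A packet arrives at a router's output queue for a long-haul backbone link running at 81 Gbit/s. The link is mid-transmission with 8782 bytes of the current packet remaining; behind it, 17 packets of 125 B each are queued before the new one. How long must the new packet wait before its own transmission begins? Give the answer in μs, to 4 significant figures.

Each queued packet: L/R = 1000/81000000000 = 0.0123457 μs.
17 queued → 0.209877 μs.
Plus remaining 70256 bits of current packet: 0.867358 μs.
Queuing delay = 1.077 μs.

1.077 μs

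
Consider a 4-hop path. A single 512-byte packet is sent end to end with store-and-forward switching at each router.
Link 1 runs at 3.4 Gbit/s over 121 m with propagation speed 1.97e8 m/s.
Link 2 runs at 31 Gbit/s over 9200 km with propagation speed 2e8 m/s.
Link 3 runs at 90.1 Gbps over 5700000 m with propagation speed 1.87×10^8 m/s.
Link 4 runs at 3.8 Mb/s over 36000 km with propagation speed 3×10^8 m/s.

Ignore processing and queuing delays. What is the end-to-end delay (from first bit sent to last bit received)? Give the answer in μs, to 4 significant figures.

L = 512 × 8 = 4096 bits.
Transmission delays (L/R per hop): 1.20471, 0.132129, 0.0454606, 1077.89 μs; sum = 1079.28 μs.
Propagation delays (d/s per hop): 0.614213, 46000, 30481.3, 120000 μs; sum = 196482 μs.
End-to-end = 197600 μs.

197600 μs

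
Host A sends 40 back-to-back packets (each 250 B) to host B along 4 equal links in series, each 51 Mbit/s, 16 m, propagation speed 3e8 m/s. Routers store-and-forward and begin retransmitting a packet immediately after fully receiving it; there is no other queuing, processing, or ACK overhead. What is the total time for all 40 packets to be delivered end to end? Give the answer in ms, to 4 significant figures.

1.686 ms

Per-hop transmission t_tx = L/R = 2000/51000000 = 0.0392157 ms.
Per-hop propagation t_prop = 16/300000000 = 5.33333e-05 ms.
Pipeline fill: first packet needs 4·t_tx to clear all hops; remaining 39 packets each add one t_tx.
Total = (4+40-1)·t_tx + 4·t_prop = 43·0.0392157 + 4·5.33333e-05 = 1.686 ms.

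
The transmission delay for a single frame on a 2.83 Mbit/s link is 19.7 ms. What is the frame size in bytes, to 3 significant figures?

6970 bytes

L = R × t_tx = 2830000 b/s × 0.0197 s = 55751 bits.
In bytes: 55751 / 8 = 6970 bytes.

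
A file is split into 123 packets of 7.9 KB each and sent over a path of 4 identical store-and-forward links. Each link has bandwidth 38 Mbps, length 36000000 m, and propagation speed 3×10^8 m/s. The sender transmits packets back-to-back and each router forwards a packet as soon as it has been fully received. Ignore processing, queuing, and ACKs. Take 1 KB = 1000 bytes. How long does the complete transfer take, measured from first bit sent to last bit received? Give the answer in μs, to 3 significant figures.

690000 μs

Per-hop transmission t_tx = L/R = 63200/38000000 = 1663.16 μs.
Per-hop propagation t_prop = 36000000/300000000 = 120000 μs.
Pipeline fill: first packet needs 4·t_tx to clear all hops; remaining 122 packets each add one t_tx.
Total = (4+123-1)·t_tx + 4·t_prop = 126·1663.16 + 4·120000 = 690000 μs.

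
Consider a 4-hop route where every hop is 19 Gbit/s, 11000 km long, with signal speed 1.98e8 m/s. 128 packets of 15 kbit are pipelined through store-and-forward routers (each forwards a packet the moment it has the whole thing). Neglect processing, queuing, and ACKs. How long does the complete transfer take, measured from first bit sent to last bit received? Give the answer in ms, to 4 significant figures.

222.3 ms

Per-hop transmission t_tx = L/R = 15000/19000000000 = 0.000789474 ms.
Per-hop propagation t_prop = 11000000/198000000 = 55.5556 ms.
Pipeline fill: first packet needs 4·t_tx to clear all hops; remaining 127 packets each add one t_tx.
Total = (4+128-1)·t_tx + 4·t_prop = 131·0.000789474 + 4·55.5556 = 222.3 ms.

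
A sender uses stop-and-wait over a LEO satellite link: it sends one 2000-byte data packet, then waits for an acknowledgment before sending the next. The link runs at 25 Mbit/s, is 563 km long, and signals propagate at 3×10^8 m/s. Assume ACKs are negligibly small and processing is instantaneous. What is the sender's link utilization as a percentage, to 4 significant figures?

t_tx = L/R = 16000/25000000 = 0.00064 s.
t_prop = 563000/300000000 = 0.00187667 s; RTT = 0.00375333 s.
Cycle = t_tx + RTT = 0.00439333 s.
Utilization = t_tx / cycle = 0.00064/0.00439333 = 14.57 %.

14.57 %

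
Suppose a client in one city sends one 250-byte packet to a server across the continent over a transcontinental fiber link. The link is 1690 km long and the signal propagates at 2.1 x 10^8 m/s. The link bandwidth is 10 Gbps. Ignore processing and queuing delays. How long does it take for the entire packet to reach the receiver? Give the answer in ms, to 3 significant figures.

L = 250 × 8 = 2000 bits.
Transmission delay = L/R = 2000 / 10000000000 = 0.0002 ms.
Propagation delay = d/s = 1690000 m / 210000000 m/s = 8.04762 ms.
Total = 8.05 ms.

8.05 ms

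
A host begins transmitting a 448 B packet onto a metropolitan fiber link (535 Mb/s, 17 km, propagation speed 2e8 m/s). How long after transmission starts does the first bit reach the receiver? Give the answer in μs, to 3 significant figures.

First bit experiences only propagation delay: d/s = 17000/200000000 = 85.0 μs.

85.0 μs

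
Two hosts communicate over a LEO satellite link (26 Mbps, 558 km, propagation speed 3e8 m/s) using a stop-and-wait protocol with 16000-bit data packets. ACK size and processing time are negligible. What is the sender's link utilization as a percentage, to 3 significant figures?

14.2 %

t_tx = L/R = 16000/26000000 = 0.000615385 s.
t_prop = 558000/300000000 = 0.00186 s; RTT = 0.00372 s.
Cycle = t_tx + RTT = 0.00433538 s.
Utilization = t_tx / cycle = 0.000615385/0.00433538 = 14.2 %.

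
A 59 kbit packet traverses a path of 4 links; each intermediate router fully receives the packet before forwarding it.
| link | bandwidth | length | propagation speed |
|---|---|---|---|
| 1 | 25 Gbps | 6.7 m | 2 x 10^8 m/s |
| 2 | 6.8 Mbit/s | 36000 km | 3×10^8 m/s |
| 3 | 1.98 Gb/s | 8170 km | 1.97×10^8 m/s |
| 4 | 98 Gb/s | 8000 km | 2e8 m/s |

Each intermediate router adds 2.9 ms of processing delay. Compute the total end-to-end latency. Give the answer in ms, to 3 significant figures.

L = 59000 bits.
Transmission delays (L/R per hop): 0.00236, 8.67647, 0.029798, 0.000602041 ms; sum = 8.70923 ms.
Propagation delays (d/s per hop): 3.35e-05, 120, 41.4721, 40 ms; sum = 201.472 ms.
Processing at 3 router(s): 3 × 2.9 ms = 8.7 ms.
End-to-end = 219 ms.

219 ms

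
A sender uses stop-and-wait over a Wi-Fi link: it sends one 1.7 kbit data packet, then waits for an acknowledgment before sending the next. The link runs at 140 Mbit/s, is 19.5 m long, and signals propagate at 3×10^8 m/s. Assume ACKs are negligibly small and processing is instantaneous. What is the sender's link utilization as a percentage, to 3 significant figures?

t_tx = L/R = 1700/140000000 = 1.21429e-05 s.
t_prop = 19.5/300000000 = 6.5e-08 s; RTT = 1.3e-07 s.
Cycle = t_tx + RTT = 1.22729e-05 s.
Utilization = t_tx / cycle = 1.21429e-05/1.22729e-05 = 98.9 %.

98.9 %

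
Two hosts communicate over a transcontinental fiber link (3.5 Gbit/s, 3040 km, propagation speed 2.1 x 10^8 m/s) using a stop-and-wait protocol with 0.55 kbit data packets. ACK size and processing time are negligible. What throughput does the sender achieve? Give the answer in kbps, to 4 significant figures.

19.00 kbps

t_tx = L/R = 550/3500000000 = 1.57143e-07 s.
t_prop = 3040000/210000000 = 0.0144762 s; RTT = 0.0289524 s.
Cycle = t_tx + RTT = 0.0289525 s.
Throughput = L / cycle = 550 / 0.0289525 = 19.00 kbps.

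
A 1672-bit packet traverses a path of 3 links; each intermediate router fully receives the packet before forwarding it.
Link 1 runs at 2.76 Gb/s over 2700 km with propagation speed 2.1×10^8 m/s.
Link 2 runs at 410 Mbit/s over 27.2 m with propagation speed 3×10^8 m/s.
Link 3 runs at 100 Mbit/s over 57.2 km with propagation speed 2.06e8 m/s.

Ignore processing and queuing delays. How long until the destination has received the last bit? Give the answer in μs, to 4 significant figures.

13160 μs

Transmission delays (L/R per hop): 0.605797, 4.07805, 16.72 μs; sum = 21.4038 μs.
Propagation delays (d/s per hop): 12857.1, 0.0906667, 277.67 μs; sum = 13134.9 μs.
End-to-end = 13160 μs.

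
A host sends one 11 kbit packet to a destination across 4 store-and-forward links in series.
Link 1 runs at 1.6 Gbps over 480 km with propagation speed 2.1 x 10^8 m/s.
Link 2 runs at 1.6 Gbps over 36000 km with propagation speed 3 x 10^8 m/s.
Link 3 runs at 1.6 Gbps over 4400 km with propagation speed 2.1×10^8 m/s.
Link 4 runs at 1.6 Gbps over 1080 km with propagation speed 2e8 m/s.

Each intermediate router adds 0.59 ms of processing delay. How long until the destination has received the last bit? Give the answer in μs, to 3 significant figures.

150000 μs

L = 11000 bits.
Transmission delay per hop = L/R = 11000/1600000000 = 6.875 μs; 4 hops → 27.5 μs.
Propagation delays (d/s per hop): 2285.71, 120000, 20952.4, 5400 μs; sum = 148638 μs.
Processing at 3 router(s): 3 × 0.59 ms = 1770 μs.
End-to-end = 150000 μs.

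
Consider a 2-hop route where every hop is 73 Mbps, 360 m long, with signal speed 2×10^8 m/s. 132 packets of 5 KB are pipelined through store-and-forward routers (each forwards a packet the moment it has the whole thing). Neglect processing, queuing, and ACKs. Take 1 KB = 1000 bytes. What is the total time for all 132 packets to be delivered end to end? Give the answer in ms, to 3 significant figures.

72.9 ms

Per-hop transmission t_tx = L/R = 40000/73000000 = 0.547945 ms.
Per-hop propagation t_prop = 360/200000000 = 0.0018 ms.
Pipeline fill: first packet needs 2·t_tx to clear all hops; remaining 131 packets each add one t_tx.
Total = (2+132-1)·t_tx + 2·t_prop = 133·0.547945 + 2·0.0018 = 72.9 ms.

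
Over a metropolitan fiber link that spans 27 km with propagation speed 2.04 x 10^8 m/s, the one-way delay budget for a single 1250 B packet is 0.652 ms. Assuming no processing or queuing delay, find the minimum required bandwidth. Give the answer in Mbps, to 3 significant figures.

19.2 Mbps

L = 10000 bits.
Propagation delay = 27000 / 204000000 = 0.132353 ms.
Transmission budget = 0.652 − 0.132353 = 0.519647 ms.
R ≥ L / t_tx = 10000 bits / 0.000519647 s = 19.2 Mbps.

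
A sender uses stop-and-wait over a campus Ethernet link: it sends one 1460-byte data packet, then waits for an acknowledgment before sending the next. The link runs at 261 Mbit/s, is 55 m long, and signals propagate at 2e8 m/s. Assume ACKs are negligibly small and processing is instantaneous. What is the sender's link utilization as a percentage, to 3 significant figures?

t_tx = L/R = 11680/261000000 = 4.4751e-05 s.
t_prop = 55/200000000 = 2.75e-07 s; RTT = 5.5e-07 s.
Cycle = t_tx + RTT = 4.5301e-05 s.
Utilization = t_tx / cycle = 4.4751e-05/4.5301e-05 = 98.8 %.

98.8 %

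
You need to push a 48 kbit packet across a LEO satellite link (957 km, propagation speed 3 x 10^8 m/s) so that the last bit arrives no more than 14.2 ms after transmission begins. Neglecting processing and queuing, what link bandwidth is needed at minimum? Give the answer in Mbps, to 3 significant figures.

Propagation delay = 957000 / 300000000 = 3.19 ms.
Transmission budget = 14.2 − 3.19 = 11.01 ms.
R ≥ L / t_tx = 48000 bits / 0.01101 s = 4.36 Mbps.

4.36 Mbps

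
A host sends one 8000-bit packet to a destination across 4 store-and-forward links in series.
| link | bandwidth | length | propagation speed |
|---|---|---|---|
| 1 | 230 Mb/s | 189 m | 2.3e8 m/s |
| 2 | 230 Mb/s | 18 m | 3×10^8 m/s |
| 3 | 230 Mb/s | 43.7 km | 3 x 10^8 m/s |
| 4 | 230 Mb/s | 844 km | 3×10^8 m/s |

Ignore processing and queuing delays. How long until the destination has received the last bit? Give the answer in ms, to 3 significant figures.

3.10 ms

Transmission delay per hop = L/R = 8000/230000000 = 0.0347826 ms; 4 hops → 0.13913 ms.
Propagation delays (d/s per hop): 0.000821739, 6e-05, 0.145667, 2.81333 ms; sum = 2.95988 ms.
End-to-end = 3.10 ms.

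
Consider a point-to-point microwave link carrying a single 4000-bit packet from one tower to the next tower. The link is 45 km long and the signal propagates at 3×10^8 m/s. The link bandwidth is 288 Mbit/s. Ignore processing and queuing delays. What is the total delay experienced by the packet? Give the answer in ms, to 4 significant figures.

0.1639 ms

Transmission delay = L/R = 4000 / 288000000 = 0.0138889 ms.
Propagation delay = d/s = 45000 m / 300000000 m/s = 0.15 ms.
Total = 0.1639 ms.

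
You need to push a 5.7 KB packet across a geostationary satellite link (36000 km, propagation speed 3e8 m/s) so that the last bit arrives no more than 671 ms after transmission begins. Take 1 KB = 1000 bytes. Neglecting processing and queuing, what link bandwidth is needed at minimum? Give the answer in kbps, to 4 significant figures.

82.76 kbps

L = 45600 bits.
Propagation delay = 36000000 / 300000000 = 120 ms.
Transmission budget = 671 − 120 = 551 ms.
R ≥ L / t_tx = 45600 bits / 0.551 s = 82.76 kbps.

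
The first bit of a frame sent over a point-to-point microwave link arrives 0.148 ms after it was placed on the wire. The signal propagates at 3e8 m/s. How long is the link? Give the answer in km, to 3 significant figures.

d = s × t_prop = 300000000 × 0.000148 = 44.4 km.

44.4 km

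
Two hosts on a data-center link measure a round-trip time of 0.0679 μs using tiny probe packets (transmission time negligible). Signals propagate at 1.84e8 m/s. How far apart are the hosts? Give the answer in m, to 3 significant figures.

One-way propagation = RTT/2 = 0.03395 μs.
d = s × t = 184000000 × 3.395e-08 = 6.25 m.

6.25 m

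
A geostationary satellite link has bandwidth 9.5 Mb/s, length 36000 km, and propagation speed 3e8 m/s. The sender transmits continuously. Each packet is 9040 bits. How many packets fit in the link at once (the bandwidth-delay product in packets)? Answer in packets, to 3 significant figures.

Propagation delay = 36000000 / 300000000 = 0.12 s.
BDP = R × t_prop = 9500000 × 0.12 = 1140000 bits.
In packets of 9040 bits: 126 packets.

126 packets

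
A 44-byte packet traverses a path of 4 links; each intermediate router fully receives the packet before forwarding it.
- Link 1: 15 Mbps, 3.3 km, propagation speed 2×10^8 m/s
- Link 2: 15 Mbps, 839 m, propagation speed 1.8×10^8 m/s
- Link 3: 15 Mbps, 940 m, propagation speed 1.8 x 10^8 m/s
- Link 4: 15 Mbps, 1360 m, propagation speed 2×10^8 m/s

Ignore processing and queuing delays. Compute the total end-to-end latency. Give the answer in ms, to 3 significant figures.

L = 44 × 8 = 352 bits.
Transmission delay per hop = L/R = 352/15000000 = 0.0234667 ms; 4 hops → 0.0938667 ms.
Propagation delays (d/s per hop): 0.0165, 0.00466111, 0.00522222, 0.0068 ms; sum = 0.0331833 ms.
End-to-end = 0.127 ms.

0.127 ms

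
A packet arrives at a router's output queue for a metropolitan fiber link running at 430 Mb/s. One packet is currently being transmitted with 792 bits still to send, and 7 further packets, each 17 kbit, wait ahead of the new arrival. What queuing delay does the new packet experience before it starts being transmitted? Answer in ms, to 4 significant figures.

0.2786 ms

Each queued packet: L/R = 17000/430000000 = 0.0395349 ms.
7 queued → 0.276744 ms.
Plus remaining 792 bits of current packet: 0.00184186 ms.
Queuing delay = 0.2786 ms.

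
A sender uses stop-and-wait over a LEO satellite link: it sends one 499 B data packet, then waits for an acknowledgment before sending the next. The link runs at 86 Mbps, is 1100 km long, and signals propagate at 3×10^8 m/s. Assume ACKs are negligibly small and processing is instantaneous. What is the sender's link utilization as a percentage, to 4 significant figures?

0.6290 %

t_tx = L/R = 3992/86000000 = 4.64186e-05 s.
t_prop = 1100000/300000000 = 0.00366667 s; RTT = 0.00733333 s.
Cycle = t_tx + RTT = 0.00737975 s.
Utilization = t_tx / cycle = 4.64186e-05/0.00737975 = 0.6290 %.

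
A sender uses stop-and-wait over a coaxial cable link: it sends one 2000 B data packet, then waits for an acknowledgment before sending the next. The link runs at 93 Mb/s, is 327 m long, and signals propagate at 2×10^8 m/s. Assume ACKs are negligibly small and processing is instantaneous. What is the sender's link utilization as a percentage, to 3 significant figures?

t_tx = L/R = 16000/93000000 = 0.000172043 s.
t_prop = 327/200000000 = 1.635e-06 s; RTT = 3.27e-06 s.
Cycle = t_tx + RTT = 0.000175313 s.
Utilization = t_tx / cycle = 0.000172043/0.000175313 = 98.1 %.

98.1 %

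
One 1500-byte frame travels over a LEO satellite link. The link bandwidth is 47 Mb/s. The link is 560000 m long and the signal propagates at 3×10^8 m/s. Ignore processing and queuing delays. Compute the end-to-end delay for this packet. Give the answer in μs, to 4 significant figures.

L = 1500 × 8 = 12000 bits.
Transmission delay = L/R = 12000 / 47000000 = 255.319 μs.
Propagation delay = d/s = 560000 m / 300000000 m/s = 1866.67 μs.
Total = 2122 μs.

2122 μs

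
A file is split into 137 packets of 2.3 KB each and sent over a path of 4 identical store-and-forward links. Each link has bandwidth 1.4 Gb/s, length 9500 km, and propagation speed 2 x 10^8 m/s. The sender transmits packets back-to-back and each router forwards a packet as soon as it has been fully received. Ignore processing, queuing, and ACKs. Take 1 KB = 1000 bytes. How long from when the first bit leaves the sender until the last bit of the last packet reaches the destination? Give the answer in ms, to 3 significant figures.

192 ms

Per-hop transmission t_tx = L/R = 18400/1400000000 = 0.0131429 ms.
Per-hop propagation t_prop = 9500000/200000000 = 47.5 ms.
Pipeline fill: first packet needs 4·t_tx to clear all hops; remaining 136 packets each add one t_tx.
Total = (4+137-1)·t_tx + 4·t_prop = 140·0.0131429 + 4·47.5 = 192 ms.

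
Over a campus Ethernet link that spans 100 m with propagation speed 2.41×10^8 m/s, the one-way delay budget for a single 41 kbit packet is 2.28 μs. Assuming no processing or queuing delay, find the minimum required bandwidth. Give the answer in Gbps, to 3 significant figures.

Propagation delay = 100 / 241000000 = 0.414938 μs.
Transmission budget = 2.28 − 0.414938 = 1.86506 μs.
R ≥ L / t_tx = 41000 bits / 1.86506e-06 s = 22.0 Gbps.

22.0 Gbps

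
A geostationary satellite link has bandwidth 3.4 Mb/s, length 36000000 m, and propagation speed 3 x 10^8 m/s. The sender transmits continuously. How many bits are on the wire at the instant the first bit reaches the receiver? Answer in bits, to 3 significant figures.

408000 bits

Propagation delay = 36000000 / 300000000 = 0.12 s.
BDP = R × t_prop = 3400000 × 0.12 = 408000 bits.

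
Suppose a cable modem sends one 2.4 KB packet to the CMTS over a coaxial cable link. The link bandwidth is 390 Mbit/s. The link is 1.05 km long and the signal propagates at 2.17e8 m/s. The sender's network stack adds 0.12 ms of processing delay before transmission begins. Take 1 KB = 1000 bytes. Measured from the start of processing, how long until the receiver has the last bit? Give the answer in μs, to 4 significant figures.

174.1 μs

L = 19200 bits.
Transmission delay = L/R = 19200 / 390000000 = 49.2308 μs.
Propagation delay = d/s = 1050 m / 217000000 m/s = 4.83871 μs.
Plus processing delay 0.12 ms = 120 μs.
Total = 174.1 μs.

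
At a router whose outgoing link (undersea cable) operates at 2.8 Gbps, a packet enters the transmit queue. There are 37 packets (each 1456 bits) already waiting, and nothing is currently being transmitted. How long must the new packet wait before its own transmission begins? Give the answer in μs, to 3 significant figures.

19.2 μs

Each queued packet: L/R = 1456/2800000000 = 0.52 μs.
37 queued → 19.24 μs.
Queuing delay = 19.2 μs.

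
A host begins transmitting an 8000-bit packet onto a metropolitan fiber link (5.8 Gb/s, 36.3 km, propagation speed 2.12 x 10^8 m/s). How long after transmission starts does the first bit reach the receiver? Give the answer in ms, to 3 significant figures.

First bit experiences only propagation delay: d/s = 36300/212000000 = 0.171 ms.

0.171 ms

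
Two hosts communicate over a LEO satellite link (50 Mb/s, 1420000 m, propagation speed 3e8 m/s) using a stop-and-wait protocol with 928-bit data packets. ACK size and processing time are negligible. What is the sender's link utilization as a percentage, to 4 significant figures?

0.1957 %

t_tx = L/R = 928/50000000 = 1.856e-05 s.
t_prop = 1420000/300000000 = 0.00473333 s; RTT = 0.00946667 s.
Cycle = t_tx + RTT = 0.00948523 s.
Utilization = t_tx / cycle = 1.856e-05/0.00948523 = 0.1957 %.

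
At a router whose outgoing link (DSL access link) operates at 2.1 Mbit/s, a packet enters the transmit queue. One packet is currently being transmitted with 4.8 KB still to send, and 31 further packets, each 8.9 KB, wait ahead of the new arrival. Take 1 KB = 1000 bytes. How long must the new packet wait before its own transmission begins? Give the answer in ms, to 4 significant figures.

Each queued packet: L/R = 71200/2100000 = 33.9048 ms.
31 queued → 1051.05 ms.
Plus remaining 38400 bits of current packet: 18.2857 ms.
Queuing delay = 1069 ms.

1069 ms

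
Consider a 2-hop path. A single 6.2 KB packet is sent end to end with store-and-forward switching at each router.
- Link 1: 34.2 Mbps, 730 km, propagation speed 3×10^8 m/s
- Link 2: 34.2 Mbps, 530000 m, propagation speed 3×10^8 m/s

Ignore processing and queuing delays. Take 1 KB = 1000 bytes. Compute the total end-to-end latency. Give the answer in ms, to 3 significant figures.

L = 49600 bits.
Transmission delay per hop = L/R = 49600/34200000 = 1.45029 ms; 2 hops → 2.90058 ms.
Propagation delays (d/s per hop): 2.43333, 1.76667 ms; sum = 4.2 ms.
End-to-end = 7.10 ms.

7.10 ms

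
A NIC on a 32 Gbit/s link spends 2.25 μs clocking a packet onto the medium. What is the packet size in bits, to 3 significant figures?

72000 bits

L = R × t_tx = 32000000000 b/s × 2.25e-06 s = 72000 bits.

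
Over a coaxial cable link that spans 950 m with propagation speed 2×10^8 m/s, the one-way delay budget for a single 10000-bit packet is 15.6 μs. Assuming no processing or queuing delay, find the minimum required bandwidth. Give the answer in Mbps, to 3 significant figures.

922 Mbps

Propagation delay = 950 / 200000000 = 4.75 μs.
Transmission budget = 15.6 − 4.75 = 10.85 μs.
R ≥ L / t_tx = 10000 bits / 1.085e-05 s = 922 Mbps.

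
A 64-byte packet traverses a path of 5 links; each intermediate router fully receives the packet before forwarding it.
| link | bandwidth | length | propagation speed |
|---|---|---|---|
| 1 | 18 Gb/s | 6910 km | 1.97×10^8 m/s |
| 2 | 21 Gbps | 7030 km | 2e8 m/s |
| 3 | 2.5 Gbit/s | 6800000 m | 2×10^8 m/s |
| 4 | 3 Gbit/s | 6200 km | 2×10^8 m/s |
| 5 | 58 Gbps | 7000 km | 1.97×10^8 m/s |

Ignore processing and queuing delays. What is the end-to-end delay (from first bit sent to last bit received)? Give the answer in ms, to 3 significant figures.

L = 64 × 8 = 512 bits.
Transmission delays (L/R per hop): 2.84444e-05, 2.4381e-05, 0.0002048, 0.000170667, 8.82759e-06 ms; sum = 0.00043712 ms.
Propagation delays (d/s per hop): 35.0761, 35.15, 34, 31, 35.533 ms; sum = 170.759 ms.
End-to-end = 171 ms.

171 ms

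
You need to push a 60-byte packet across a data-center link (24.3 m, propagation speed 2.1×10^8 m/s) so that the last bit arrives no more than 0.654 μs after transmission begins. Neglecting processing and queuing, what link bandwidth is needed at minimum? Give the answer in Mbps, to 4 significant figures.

L = 480 bits.
Propagation delay = 24.3 / 210000000 = 0.115714 μs.
Transmission budget = 0.654 − 0.115714 = 0.538286 μs.
R ≥ L / t_tx = 480 bits / 5.38286e-07 s = 891.7 Mbps.

891.7 Mbps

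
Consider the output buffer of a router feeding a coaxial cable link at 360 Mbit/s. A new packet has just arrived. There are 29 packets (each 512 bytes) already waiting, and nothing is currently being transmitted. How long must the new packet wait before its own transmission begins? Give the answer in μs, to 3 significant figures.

Each queued packet: L/R = 4096/360000000 = 11.3778 μs.
29 queued → 329.956 μs.
Queuing delay = 330 μs.

330 μs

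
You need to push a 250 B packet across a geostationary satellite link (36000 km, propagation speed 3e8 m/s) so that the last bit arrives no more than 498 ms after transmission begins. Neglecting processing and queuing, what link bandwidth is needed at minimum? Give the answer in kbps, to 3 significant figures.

5.29 kbps

L = 2000 bits.
Propagation delay = 36000000 / 300000000 = 120 ms.
Transmission budget = 498 − 120 = 378 ms.
R ≥ L / t_tx = 2000 bits / 0.378 s = 5.29 kbps.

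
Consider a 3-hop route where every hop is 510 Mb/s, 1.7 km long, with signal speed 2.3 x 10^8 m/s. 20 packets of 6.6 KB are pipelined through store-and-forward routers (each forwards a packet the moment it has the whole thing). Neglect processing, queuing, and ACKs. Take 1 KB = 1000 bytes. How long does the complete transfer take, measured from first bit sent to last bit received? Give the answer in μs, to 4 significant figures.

2300 μs

Per-hop transmission t_tx = L/R = 52800/510000000 = 103.529 μs.
Per-hop propagation t_prop = 1700/2.3e+08 = 7.3913 μs.
Pipeline fill: first packet needs 3·t_tx to clear all hops; remaining 19 packets each add one t_tx.
Total = (3+20-1)·t_tx + 3·t_prop = 22·103.529 + 3·7.3913 = 2300 μs.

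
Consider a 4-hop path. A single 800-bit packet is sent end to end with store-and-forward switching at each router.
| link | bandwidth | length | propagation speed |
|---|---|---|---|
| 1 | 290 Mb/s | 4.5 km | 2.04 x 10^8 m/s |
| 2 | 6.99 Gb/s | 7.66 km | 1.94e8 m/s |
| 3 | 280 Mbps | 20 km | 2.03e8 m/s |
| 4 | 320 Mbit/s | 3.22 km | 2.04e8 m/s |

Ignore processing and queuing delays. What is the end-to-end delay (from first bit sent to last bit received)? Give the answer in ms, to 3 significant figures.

Transmission delays (L/R per hop): 0.00275862, 0.000114449, 0.00285714, 0.0025 ms; sum = 0.00823021 ms.
Propagation delays (d/s per hop): 0.0220588, 0.0394845, 0.0985222, 0.0157843 ms; sum = 0.17585 ms.
End-to-end = 0.184 ms.

0.184 ms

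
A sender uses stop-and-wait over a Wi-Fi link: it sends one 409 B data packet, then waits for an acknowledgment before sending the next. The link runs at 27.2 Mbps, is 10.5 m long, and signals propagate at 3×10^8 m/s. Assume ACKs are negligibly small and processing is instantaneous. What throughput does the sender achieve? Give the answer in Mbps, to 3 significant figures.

27.2 Mbps

t_tx = L/R = 3272/27200000 = 0.000120294 s.
t_prop = 10.5/300000000 = 3.5e-08 s; RTT = 7e-08 s.
Cycle = t_tx + RTT = 0.000120364 s.
Throughput = L / cycle = 3272 / 0.000120364 = 27.2 Mbps.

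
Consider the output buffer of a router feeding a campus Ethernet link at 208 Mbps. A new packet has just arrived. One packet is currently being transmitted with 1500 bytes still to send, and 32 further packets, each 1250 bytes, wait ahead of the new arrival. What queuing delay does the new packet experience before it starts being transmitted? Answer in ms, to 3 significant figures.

Each queued packet: L/R = 10000/208000000 = 0.0480769 ms.
32 queued → 1.53846 ms.
Plus remaining 12000 bits of current packet: 0.0576923 ms.
Queuing delay = 1.60 ms.

1.60 ms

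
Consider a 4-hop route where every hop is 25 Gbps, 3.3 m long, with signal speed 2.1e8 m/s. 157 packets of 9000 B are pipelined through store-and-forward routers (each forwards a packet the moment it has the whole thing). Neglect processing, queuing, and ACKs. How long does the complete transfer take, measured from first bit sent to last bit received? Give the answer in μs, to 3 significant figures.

Per-hop transmission t_tx = L/R = 72000/25000000000 = 2.88 μs.
Per-hop propagation t_prop = 3.3/210000000 = 0.0157143 μs.
Pipeline fill: first packet needs 4·t_tx to clear all hops; remaining 156 packets each add one t_tx.
Total = (4+157-1)·t_tx + 4·t_prop = 160·2.88 + 4·0.0157143 = 461 μs.

461 μs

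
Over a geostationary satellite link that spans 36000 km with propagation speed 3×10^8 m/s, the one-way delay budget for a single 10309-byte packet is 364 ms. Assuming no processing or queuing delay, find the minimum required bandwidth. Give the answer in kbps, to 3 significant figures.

338 kbps

L = 82472 bits.
Propagation delay = 36000000 / 300000000 = 120 ms.
Transmission budget = 364 − 120 = 244 ms.
R ≥ L / t_tx = 82472 bits / 0.244 s = 338 kbps.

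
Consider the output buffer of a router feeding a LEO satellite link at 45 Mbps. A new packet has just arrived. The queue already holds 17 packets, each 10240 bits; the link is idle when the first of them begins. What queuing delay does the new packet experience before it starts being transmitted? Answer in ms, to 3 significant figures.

3.87 ms

Each queued packet: L/R = 10240/45000000 = 0.227556 ms.
17 queued → 3.86844 ms.
Queuing delay = 3.87 ms.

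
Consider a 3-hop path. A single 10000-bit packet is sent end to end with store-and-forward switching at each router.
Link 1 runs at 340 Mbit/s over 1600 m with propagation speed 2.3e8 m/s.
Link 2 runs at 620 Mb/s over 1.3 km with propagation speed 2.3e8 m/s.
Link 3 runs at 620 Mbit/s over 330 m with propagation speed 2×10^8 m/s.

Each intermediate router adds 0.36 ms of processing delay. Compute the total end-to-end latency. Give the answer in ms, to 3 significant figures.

Transmission delays (L/R per hop): 0.0294118, 0.016129, 0.016129 ms; sum = 0.0616698 ms.
Propagation delays (d/s per hop): 0.00695652, 0.00565217, 0.00165 ms; sum = 0.0142587 ms.
Processing at 2 router(s): 2 × 0.36 ms = 0.72 ms.
End-to-end = 0.796 ms.

0.796 ms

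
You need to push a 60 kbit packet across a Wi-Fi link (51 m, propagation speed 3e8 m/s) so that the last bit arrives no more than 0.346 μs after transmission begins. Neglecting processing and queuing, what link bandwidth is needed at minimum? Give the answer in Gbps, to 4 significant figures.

Propagation delay = 51 / 300000000 = 0.17 μs.
Transmission budget = 0.346 − 0.17 = 0.176 μs.
R ≥ L / t_tx = 60000 bits / 1.76e-07 s = 340.9 Gbps.

340.9 Gbps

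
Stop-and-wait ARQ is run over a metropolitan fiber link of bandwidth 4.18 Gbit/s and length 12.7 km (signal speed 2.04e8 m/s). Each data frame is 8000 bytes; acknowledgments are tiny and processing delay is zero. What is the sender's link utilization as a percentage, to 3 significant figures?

11.0 %

t_tx = L/R = 64000/4.18e+09 = 1.5311e-05 s.
t_prop = 12700/204000000 = 6.22549e-05 s; RTT = 0.00012451 s.
Cycle = t_tx + RTT = 0.000139821 s.
Utilization = t_tx / cycle = 1.5311e-05/0.000139821 = 11.0 %.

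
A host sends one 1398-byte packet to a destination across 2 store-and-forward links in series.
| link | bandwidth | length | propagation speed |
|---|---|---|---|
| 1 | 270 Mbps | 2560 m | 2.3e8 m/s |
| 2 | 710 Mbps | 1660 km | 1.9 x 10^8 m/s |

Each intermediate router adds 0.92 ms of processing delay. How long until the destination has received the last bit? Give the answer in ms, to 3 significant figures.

L = 1398 × 8 = 11184 bits.
Transmission delays (L/R per hop): 0.0414222, 0.0157521 ms; sum = 0.0571743 ms.
Propagation delays (d/s per hop): 0.0111304, 8.73684 ms; sum = 8.74797 ms.
Processing at 1 router(s): 1 × 0.92 ms = 0.92 ms.
End-to-end = 9.73 ms.

9.73 ms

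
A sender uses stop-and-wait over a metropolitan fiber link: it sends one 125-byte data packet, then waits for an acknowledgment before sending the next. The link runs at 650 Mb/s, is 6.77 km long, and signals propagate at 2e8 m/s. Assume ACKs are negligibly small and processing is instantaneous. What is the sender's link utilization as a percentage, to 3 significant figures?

t_tx = L/R = 1000/650000000 = 1.53846e-06 s.
t_prop = 6770/200000000 = 3.385e-05 s; RTT = 6.77e-05 s.
Cycle = t_tx + RTT = 6.92385e-05 s.
Utilization = t_tx / cycle = 1.53846e-06/6.92385e-05 = 2.22 %.

2.22 %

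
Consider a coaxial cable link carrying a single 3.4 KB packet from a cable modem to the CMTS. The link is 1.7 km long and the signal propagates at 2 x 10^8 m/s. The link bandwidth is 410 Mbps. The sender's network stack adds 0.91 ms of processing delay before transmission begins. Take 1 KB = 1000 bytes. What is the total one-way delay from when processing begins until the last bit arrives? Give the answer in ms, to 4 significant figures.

0.9848 ms

L = 27200 bits.
Transmission delay = L/R = 27200 / 410000000 = 0.0663415 ms.
Propagation delay = d/s = 1700 m / 200000000 m/s = 0.0085 ms.
Plus processing delay 0.91 ms = 0.91 ms.
Total = 0.9848 ms.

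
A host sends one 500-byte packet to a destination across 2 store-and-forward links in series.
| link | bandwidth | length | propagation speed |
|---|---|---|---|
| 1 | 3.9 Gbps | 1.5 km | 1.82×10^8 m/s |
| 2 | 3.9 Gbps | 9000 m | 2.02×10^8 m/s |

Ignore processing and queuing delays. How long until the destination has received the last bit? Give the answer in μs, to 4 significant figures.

L = 500 × 8 = 4000 bits.
Transmission delay per hop = L/R = 4000/3900000000 = 1.02564 μs; 2 hops → 2.05128 μs.
Propagation delays (d/s per hop): 8.24176, 44.5545 μs; sum = 52.7962 μs.
End-to-end = 54.85 μs.

54.85 μs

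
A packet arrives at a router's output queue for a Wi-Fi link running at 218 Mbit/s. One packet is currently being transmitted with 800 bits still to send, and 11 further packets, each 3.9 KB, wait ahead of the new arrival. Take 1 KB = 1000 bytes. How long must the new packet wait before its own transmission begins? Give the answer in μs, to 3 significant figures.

1580 μs

Each queued packet: L/R = 31200/218000000 = 143.119 μs.
11 queued → 1574.31 μs.
Plus remaining 800 bits of current packet: 3.66972 μs.
Queuing delay = 1580 μs.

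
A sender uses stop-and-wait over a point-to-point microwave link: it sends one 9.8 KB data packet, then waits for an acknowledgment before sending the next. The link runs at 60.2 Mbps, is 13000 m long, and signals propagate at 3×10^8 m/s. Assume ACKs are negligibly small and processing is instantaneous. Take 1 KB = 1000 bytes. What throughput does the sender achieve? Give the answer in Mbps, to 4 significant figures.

t_tx = L/R = 78400/60200000 = 0.00130233 s.
t_prop = 13000/300000000 = 4.33333e-05 s; RTT = 8.66667e-05 s.
Cycle = t_tx + RTT = 0.00138899 s.
Throughput = L / cycle = 78400 / 0.00138899 = 56.44 Mbps.

56.44 Mbps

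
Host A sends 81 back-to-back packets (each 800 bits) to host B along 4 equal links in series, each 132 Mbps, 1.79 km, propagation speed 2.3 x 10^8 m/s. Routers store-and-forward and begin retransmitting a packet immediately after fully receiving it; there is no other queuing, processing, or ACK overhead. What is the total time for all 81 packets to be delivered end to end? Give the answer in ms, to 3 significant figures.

Per-hop transmission t_tx = L/R = 800/132000000 = 0.00606061 ms.
Per-hop propagation t_prop = 1790/2.3e+08 = 0.00778261 ms.
Pipeline fill: first packet needs 4·t_tx to clear all hops; remaining 80 packets each add one t_tx.
Total = (4+81-1)·t_tx + 4·t_prop = 84·0.00606061 + 4·0.00778261 = 0.540 ms.

0.540 ms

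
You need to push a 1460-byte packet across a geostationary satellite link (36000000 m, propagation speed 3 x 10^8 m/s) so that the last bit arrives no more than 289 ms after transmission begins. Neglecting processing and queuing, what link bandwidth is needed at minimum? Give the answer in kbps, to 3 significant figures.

69.1 kbps

L = 11680 bits.
Propagation delay = 36000000 / 300000000 = 120 ms.
Transmission budget = 289 − 120 = 169 ms.
R ≥ L / t_tx = 11680 bits / 0.169 s = 69.1 kbps.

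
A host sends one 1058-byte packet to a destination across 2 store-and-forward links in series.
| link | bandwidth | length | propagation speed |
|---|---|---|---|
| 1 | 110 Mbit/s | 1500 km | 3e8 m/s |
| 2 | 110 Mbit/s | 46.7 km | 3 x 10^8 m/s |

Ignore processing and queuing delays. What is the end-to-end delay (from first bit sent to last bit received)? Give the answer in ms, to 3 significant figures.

L = 1058 × 8 = 8464 bits.
Transmission delay per hop = L/R = 8464/110000000 = 0.0769455 ms; 2 hops → 0.153891 ms.
Propagation delays (d/s per hop): 5, 0.155667 ms; sum = 5.15567 ms.
End-to-end = 5.31 ms.

5.31 ms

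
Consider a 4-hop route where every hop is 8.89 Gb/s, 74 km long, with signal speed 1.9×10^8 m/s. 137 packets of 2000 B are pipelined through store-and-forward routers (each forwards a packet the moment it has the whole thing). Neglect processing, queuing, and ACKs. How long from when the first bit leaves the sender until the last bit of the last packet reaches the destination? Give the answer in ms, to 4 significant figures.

1.810 ms

Per-hop transmission t_tx = L/R = 16000/8890000000 = 0.00179978 ms.
Per-hop propagation t_prop = 74000/190000000 = 0.389474 ms.
Pipeline fill: first packet needs 4·t_tx to clear all hops; remaining 136 packets each add one t_tx.
Total = (4+137-1)·t_tx + 4·t_prop = 140·0.00179978 + 4·0.389474 = 1.810 ms.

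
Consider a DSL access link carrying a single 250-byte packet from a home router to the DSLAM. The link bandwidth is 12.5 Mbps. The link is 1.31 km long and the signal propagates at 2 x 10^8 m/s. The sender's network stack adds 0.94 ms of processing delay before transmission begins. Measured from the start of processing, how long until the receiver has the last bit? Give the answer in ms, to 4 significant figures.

L = 250 × 8 = 2000 bits.
Transmission delay = L/R = 2000 / 12500000 = 0.16 ms.
Propagation delay = d/s = 1310 m / 200000000 m/s = 0.00655 ms.
Plus processing delay 0.94 ms = 0.94 ms.
Total = 1.107 ms.

1.107 ms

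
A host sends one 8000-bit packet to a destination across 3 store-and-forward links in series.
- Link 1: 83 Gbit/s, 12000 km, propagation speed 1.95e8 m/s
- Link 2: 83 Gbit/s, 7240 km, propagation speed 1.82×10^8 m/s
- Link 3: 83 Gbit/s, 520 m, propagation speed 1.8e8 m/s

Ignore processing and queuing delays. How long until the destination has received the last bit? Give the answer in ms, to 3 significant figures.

101 ms

Transmission delay per hop = L/R = 8000/83000000000 = 9.63855e-05 ms; 3 hops → 0.000289157 ms.
Propagation delays (d/s per hop): 61.5385, 39.7802, 0.00288889 ms; sum = 101.322 ms.
End-to-end = 101 ms.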